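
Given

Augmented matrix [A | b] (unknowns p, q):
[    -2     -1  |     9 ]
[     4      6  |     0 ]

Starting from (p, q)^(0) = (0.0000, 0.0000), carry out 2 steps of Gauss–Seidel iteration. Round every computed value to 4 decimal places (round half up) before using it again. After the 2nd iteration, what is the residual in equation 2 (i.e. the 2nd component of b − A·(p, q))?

Iteration 1:
  p = (9 - (-1)·0.0000) / (-2) = -4.5000
  q = (0 - (4)·-4.5000) / (6) = 3.0000
Iteration 2:
  p = (9 - (-1)·3.0000) / (-2) = -6.0000
  q = (0 - (4)·-6.0000) / (6) = 4.0000
Residual b − A·x = (1.0000, 0.0000)

0.0000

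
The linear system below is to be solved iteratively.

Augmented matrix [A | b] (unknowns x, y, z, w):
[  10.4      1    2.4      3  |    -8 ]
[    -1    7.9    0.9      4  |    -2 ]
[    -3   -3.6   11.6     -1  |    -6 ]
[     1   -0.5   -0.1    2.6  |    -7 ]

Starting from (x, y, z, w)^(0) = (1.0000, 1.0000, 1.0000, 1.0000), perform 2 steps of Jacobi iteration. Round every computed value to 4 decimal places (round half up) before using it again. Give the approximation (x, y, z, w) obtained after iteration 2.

Iteration 1:
  x = (-8 - (1)·1.0000 - (2.4)·1.0000 - (3)·1.0000) / (10.4) = -1.3846
  y = (-2 - (-1)·1.0000 - (0.9)·1.0000 - (4)·1.0000) / (7.9) = -0.7468
  z = (-6 - (-3)·1.0000 - (-3.6)·1.0000 - (-1)·1.0000) / (11.6) = 0.1379
  w = (-7 - (1)·1.0000 - (-0.5)·1.0000 - (-0.1)·1.0000) / (2.6) = -2.8462
Iteration 2:
  x = (-8 - (1)·-0.7468 - (2.4)·0.1379 - (3)·-2.8462) / (10.4) = 0.0918
  y = (-2 - (-1)·-1.3846 - (0.9)·0.1379 - (4)·-2.8462) / (7.9) = 0.9970
  z = (-6 - (-3)·-1.3846 - (-3.6)·-0.7468 - (-1)·-2.8462) / (11.6) = -1.3525
  w = (-7 - (1)·-1.3846 - (-0.5)·-0.7468 - (-0.1)·0.1379) / (2.6) = -2.2981

(0.0918, 0.9970, -1.3525, -2.2981)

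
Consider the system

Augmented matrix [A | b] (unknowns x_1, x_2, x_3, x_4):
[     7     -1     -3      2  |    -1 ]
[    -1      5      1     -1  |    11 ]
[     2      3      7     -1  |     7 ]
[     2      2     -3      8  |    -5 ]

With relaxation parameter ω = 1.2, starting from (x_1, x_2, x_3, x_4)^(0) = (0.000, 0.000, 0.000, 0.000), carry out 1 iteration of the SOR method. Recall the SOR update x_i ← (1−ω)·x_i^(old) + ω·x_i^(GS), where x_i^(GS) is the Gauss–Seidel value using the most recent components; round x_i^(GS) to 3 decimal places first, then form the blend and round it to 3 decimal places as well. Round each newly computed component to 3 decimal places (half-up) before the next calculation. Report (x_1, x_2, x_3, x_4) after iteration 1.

(-0.172, 2.599, -0.078, -1.513)

Iteration 1:
  x_1: GS value = (-1 - (-1)·0.000 - (-3)·0.000 - (2)·0.000) / (7) = -0.143;  x_1 ← (1−ω)·0.000 + ω·-0.143 = -0.172
  x_2: GS value = (11 - (-1)·-0.172 - (1)·0.000 - (-1)·0.000) / (5) = 2.166;  x_2 ← (1−ω)·0.000 + ω·2.166 = 2.599
  x_3: GS value = (7 - (2)·-0.172 - (3)·2.599 - (-1)·0.000) / (7) = -0.065;  x_3 ← (1−ω)·0.000 + ω·-0.065 = -0.078
  x_4: GS value = (-5 - (2)·-0.172 - (2)·2.599 - (-3)·-0.078) / (8) = -1.261;  x_4 ← (1−ω)·0.000 + ω·-1.261 = -1.513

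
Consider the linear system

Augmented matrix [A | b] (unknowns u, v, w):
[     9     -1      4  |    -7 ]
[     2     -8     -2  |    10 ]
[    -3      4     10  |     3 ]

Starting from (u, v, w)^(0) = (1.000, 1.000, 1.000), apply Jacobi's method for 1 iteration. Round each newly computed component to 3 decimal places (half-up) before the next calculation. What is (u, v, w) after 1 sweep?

Iteration 1:
  u = (-7 - (-1)·1.000 - (4)·1.000) / (9) = -1.111
  v = (10 - (2)·1.000 - (-2)·1.000) / (-8) = -1.250
  w = (3 - (-3)·1.000 - (4)·1.000) / (10) = 0.200

(-1.111, -1.250, 0.200)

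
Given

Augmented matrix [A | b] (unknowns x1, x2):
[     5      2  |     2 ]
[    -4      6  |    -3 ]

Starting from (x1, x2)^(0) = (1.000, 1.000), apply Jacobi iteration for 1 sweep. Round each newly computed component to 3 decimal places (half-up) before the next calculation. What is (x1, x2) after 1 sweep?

(0.000, 0.167)

Iteration 1:
  x1 = (2 - (2)·1.000) / (5) = 0.000
  x2 = (-3 - (-4)·1.000) / (6) = 0.167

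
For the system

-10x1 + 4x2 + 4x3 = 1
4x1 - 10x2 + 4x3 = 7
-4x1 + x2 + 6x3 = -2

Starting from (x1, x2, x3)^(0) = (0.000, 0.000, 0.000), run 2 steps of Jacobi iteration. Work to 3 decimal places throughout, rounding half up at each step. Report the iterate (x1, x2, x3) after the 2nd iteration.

(-0.513, -0.873, -0.283)

Iteration 1:
  x1 = (1 - (4)·0.000 - (4)·0.000) / (-10) = -0.100
  x2 = (7 - (4)·0.000 - (4)·0.000) / (-10) = -0.700
  x3 = (-2 - (-4)·0.000 - (1)·0.000) / (6) = -0.333
Iteration 2:
  x1 = (1 - (4)·-0.700 - (4)·-0.333) / (-10) = -0.513
  x2 = (7 - (4)·-0.100 - (4)·-0.333) / (-10) = -0.873
  x3 = (-2 - (-4)·-0.100 - (1)·-0.700) / (6) = -0.283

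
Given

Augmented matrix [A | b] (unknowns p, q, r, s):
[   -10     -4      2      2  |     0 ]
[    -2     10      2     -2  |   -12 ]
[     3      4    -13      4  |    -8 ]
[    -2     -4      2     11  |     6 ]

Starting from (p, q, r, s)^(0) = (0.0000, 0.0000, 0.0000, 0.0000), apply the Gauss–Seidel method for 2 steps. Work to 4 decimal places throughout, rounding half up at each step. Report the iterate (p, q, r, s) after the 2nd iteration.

(0.5421, -1.1280, 0.4132, 0.1587)

Iteration 1:
  p = (0 - (-4)·0.0000 - (2)·0.0000 - (2)·0.0000) / (-10) = 0.0000
  q = (-12 - (-2)·0.0000 - (2)·0.0000 - (-2)·0.0000) / (10) = -1.2000
  r = (-8 - (3)·0.0000 - (4)·-1.2000 - (4)·0.0000) / (-13) = 0.2462
  s = (6 - (-2)·0.0000 - (-4)·-1.2000 - (2)·0.2462) / (11) = 0.0643
Iteration 2:
  p = (0 - (-4)·-1.2000 - (2)·0.2462 - (2)·0.0643) / (-10) = 0.5421
  q = (-12 - (-2)·0.5421 - (2)·0.2462 - (-2)·0.0643) / (10) = -1.1280
  r = (-8 - (3)·0.5421 - (4)·-1.1280 - (4)·0.0643) / (-13) = 0.4132
  s = (6 - (-2)·0.5421 - (-4)·-1.1280 - (2)·0.4132) / (11) = 0.1587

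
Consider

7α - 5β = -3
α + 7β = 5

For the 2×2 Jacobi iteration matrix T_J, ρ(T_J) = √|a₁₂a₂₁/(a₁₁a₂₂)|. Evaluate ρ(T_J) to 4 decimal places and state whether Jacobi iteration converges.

0.3194

a₁₂a₂₁/(a₁₁a₂₂) = (-5)·(1) / ((7)·(7)) = -0.102041
ρ = √|-0.102041| = √0.102041 = 0.3194
ρ < 1, so Jacobi converges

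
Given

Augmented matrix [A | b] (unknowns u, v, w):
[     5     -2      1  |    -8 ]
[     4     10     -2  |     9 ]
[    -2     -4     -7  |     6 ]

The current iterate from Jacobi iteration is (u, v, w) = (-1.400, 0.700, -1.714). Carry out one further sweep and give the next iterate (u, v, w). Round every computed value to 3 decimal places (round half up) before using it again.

(-0.977, 1.117, -0.857)

One sweep:
  u = (-8 - (-2)·0.700 - (1)·-1.714) / (5) = -0.977
  v = (9 - (4)·-1.400 - (-2)·-1.714) / (10) = 1.117
  w = (6 - (-2)·-1.400 - (-4)·0.700) / (-7) = -0.857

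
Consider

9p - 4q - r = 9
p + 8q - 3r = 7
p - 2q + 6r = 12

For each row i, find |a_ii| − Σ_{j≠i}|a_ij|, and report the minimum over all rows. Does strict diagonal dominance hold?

3

row 1: |9| − (4+1) = 4
row 2: |8| − (1+3) = 4
row 3: |6| − (1+2) = 3
minimum over rows = 3 → strictly diagonally dominant (convergence guaranteed)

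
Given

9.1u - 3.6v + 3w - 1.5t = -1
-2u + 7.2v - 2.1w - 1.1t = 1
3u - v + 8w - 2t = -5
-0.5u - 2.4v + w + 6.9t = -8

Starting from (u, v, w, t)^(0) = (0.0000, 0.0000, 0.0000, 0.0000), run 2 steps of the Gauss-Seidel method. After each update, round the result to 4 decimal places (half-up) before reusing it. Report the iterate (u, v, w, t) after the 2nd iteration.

Iteration 1:
  u = (-1 - (-3.6)·0.0000 - (3)·0.0000 - (-1.5)·0.0000) / (9.1) = -0.1099
  v = (1 - (-2)·-0.1099 - (-2.1)·0.0000 - (-1.1)·0.0000) / (7.2) = 0.1084
  w = (-5 - (3)·-0.1099 - (-1)·0.1084 - (-2)·0.0000) / (8) = -0.5702
  t = (-8 - (-0.5)·-0.1099 - (-2.4)·0.1084 - (1)·-0.5702) / (6.9) = -1.0470
Iteration 2:
  u = (-1 - (-3.6)·0.1084 - (3)·-0.5702 - (-1.5)·-1.0470) / (9.1) = -0.0516
  v = (1 - (-2)·-0.0516 - (-2.1)·-0.5702 - (-1.1)·-1.0470) / (7.2) = -0.2017
  w = (-5 - (3)·-0.0516 - (-1)·-0.2017 - (-2)·-1.0470) / (8) = -0.8926
  t = (-8 - (-0.5)·-0.0516 - (-2.4)·-0.2017 - (1)·-0.8926) / (6.9) = -1.1040

(-0.0516, -0.2017, -0.8926, -1.1040)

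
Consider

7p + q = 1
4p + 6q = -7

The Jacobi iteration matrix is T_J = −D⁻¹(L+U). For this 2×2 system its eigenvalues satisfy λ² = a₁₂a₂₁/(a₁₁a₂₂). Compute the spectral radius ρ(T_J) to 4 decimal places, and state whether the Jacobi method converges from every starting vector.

0.3086

a₁₂a₂₁/(a₁₁a₂₂) = (1)·(4) / ((7)·(6)) = 0.095238
ρ = √|0.095238| = √0.095238 = 0.3086
ρ < 1, so Jacobi converges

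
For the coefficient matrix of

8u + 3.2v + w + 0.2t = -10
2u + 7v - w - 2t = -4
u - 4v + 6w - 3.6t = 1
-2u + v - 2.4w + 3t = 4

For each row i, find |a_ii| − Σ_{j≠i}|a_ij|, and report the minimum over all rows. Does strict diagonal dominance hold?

row 1: |8| − (3.2+1+0.2) = 3.6
row 2: |7| − (2+1+2) = 2
row 3: |6| − (1+4+3.6) = -2.6
row 4: |3| − (2+1+2.4) = -2.4
minimum over rows = -2.6 → not strictly diagonally dominant

-2.6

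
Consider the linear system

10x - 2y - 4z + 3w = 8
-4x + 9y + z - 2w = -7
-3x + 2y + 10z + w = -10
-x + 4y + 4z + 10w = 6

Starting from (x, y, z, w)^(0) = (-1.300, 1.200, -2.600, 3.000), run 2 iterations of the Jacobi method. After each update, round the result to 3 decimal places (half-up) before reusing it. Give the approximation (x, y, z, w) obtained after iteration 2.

(-0.361, -0.734, -1.293, 1.442)

Iteration 1:
  x = (8 - (-2)·1.200 - (-4)·-2.600 - (3)·3.000) / (10) = -0.900
  y = (-7 - (-4)·-1.300 - (1)·-2.600 - (-2)·3.000) / (9) = -0.400
  z = (-10 - (-3)·-1.300 - (2)·1.200 - (1)·3.000) / (10) = -1.930
  w = (6 - (-1)·-1.300 - (4)·1.200 - (4)·-2.600) / (10) = 1.030
Iteration 2:
  x = (8 - (-2)·-0.400 - (-4)·-1.930 - (3)·1.030) / (10) = -0.361
  y = (-7 - (-4)·-0.900 - (1)·-1.930 - (-2)·1.030) / (9) = -0.734
  z = (-10 - (-3)·-0.900 - (2)·-0.400 - (1)·1.030) / (10) = -1.293
  w = (6 - (-1)·-0.900 - (4)·-0.400 - (4)·-1.930) / (10) = 1.442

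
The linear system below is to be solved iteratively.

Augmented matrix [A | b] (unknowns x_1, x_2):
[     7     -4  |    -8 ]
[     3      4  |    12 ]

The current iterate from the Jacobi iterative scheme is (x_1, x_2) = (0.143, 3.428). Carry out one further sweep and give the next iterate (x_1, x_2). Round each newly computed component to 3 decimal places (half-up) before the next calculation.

One sweep:
  x_1 = (-8 - (-4)·3.428) / (7) = 0.816
  x_2 = (12 - (3)·0.143) / (4) = 2.893

(0.816, 2.893)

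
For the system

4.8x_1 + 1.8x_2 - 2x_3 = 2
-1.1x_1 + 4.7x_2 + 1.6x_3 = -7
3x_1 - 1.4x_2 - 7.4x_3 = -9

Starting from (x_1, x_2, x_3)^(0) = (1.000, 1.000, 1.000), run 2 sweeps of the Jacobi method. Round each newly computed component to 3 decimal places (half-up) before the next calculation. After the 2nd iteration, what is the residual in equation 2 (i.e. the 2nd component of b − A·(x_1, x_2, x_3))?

Iteration 1:
  x_1 = (2 - (1.8)·1.000 - (-2)·1.000) / (4.8) = 0.458
  x_2 = (-7 - (-1.1)·1.000 - (1.6)·1.000) / (4.7) = -1.596
  x_3 = (-9 - (3)·1.000 - (-1.4)·1.000) / (-7.4) = 1.432
Iteration 2:
  x_1 = (2 - (1.8)·-1.596 - (-2)·1.432) / (4.8) = 1.612
  x_2 = (-7 - (-1.1)·0.458 - (1.6)·1.432) / (4.7) = -1.870
  x_3 = (-9 - (3)·0.458 - (-1.4)·-1.596) / (-7.4) = 1.704
Residual b − A·x = (1.036, 0.836, -3.844)

0.836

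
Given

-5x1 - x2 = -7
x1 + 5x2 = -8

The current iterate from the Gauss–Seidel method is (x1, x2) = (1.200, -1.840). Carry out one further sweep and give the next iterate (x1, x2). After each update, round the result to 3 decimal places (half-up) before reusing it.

(1.768, -1.954)

One sweep:
  x1 = (-7 - (-1)·-1.840) / (-5) = 1.768
  x2 = (-8 - (1)·1.768) / (5) = -1.954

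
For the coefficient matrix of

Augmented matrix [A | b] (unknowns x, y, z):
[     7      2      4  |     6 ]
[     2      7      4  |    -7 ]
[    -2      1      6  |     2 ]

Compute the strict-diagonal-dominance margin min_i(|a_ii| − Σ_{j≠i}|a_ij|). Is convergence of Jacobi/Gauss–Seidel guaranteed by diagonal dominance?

1

row 1: |7| − (2+4) = 1
row 2: |7| − (2+4) = 1
row 3: |6| − (2+1) = 3
minimum over rows = 1 → strictly diagonally dominant (convergence guaranteed)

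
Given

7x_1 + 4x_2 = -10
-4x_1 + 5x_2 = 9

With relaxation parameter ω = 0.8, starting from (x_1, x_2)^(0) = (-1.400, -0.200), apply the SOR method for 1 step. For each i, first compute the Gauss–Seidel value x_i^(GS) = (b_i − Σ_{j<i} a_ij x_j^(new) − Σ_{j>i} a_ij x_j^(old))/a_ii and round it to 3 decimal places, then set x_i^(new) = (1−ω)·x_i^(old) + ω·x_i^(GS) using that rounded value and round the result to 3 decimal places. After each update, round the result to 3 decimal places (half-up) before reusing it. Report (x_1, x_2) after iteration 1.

Iteration 1:
  x_1: GS value = (-10 - (4)·-0.200) / (7) = -1.314;  x_1 ← (1−ω)·-1.400 + ω·-1.314 = -1.331
  x_2: GS value = (9 - (-4)·-1.331) / (5) = 0.735;  x_2 ← (1−ω)·-0.200 + ω·0.735 = 0.548

(-1.331, 0.548)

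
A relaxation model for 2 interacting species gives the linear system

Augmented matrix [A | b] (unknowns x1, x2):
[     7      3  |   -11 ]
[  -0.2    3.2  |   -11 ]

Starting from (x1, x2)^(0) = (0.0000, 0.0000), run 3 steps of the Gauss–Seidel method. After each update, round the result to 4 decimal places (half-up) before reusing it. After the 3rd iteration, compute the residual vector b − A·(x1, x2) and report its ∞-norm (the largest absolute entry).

0.0074

Iteration 1:
  x1 = (-11 - (3)·0.0000) / (7) = -1.5714
  x2 = (-11 - (-0.2)·-1.5714) / (3.2) = -3.5357
Iteration 2:
  x1 = (-11 - (3)·-3.5357) / (7) = -0.0561
  x2 = (-11 - (-0.2)·-0.0561) / (3.2) = -3.4410
Iteration 3:
  x1 = (-11 - (3)·-3.4410) / (7) = -0.0967
  x2 = (-11 - (-0.2)·-0.0967) / (3.2) = -3.4435
Residual b − A·x = (0.0074, -0.0001); ∞-norm = 0.0074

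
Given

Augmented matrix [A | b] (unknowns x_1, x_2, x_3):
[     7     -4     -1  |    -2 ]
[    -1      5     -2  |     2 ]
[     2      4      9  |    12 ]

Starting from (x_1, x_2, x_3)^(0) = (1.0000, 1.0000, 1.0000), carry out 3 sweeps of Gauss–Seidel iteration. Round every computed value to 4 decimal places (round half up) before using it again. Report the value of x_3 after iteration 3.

Iteration 1:
  x_1 = (-2 - (-4)·1.0000 - (-1)·1.0000) / (7) = 0.4286
  x_2 = (2 - (-1)·0.4286 - (-2)·1.0000) / (5) = 0.8857
  x_3 = (12 - (2)·0.4286 - (4)·0.8857) / (9) = 0.8444
Iteration 2:
  x_1 = (-2 - (-4)·0.8857 - (-1)·0.8444) / (7) = 0.3410
  x_2 = (2 - (-1)·0.3410 - (-2)·0.8444) / (5) = 0.8060
  x_3 = (12 - (2)·0.3410 - (4)·0.8060) / (9) = 0.8993
Iteration 3:
  x_1 = (-2 - (-4)·0.8060 - (-1)·0.8993) / (7) = 0.3033
  x_2 = (2 - (-1)·0.3033 - (-2)·0.8993) / (5) = 0.8204
  x_3 = (12 - (2)·0.3033 - (4)·0.8204) / (9) = 0.9013

0.9013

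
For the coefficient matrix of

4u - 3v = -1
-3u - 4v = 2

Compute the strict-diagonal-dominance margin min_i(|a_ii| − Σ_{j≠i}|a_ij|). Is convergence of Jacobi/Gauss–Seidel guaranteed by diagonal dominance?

1

row 1: |4| − (3) = 1
row 2: |-4| − (3) = 1
minimum over rows = 1 → strictly diagonally dominant (convergence guaranteed)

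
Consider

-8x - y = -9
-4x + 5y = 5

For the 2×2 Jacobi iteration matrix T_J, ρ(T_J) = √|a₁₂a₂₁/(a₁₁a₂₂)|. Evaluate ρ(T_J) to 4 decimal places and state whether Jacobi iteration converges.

0.3162

a₁₂a₂₁/(a₁₁a₂₂) = (-1)·(-4) / ((-8)·(5)) = -0.100000
ρ = √|-0.100000| = √0.100000 = 0.3162
ρ < 1, so Jacobi converges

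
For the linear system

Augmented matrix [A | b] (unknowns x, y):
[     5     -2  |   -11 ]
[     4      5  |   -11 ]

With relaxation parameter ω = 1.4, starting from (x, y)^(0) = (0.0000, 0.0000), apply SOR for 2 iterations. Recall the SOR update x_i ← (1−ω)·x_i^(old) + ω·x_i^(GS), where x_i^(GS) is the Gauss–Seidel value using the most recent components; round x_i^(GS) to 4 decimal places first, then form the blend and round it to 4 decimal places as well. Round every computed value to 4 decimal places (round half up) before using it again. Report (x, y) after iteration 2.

Iteration 1:
  x: GS value = (-11 - (-2)·0.0000) / (5) = -2.2000;  x ← (1−ω)·0.0000 + ω·-2.2000 = -3.0800
  y: GS value = (-11 - (4)·-3.0800) / (5) = 0.2640;  y ← (1−ω)·0.0000 + ω·0.2640 = 0.3696
Iteration 2:
  x: GS value = (-11 - (-2)·0.3696) / (5) = -2.0522;  x ← (1−ω)·-3.0800 + ω·-2.0522 = -1.6411
  y: GS value = (-11 - (4)·-1.6411) / (5) = -0.8871;  y ← (1−ω)·0.3696 + ω·-0.8871 = -1.3898

(-1.6411, -1.3898)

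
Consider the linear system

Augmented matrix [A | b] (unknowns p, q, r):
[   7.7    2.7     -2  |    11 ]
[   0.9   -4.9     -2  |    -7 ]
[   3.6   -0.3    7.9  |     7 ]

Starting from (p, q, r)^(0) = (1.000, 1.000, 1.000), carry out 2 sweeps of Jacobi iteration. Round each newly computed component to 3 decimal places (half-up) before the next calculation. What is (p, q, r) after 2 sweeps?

Iteration 1:
  p = (11 - (2.7)·1.000 - (-2)·1.000) / (7.7) = 1.338
  q = (-7 - (0.9)·1.000 - (-2)·1.000) / (-4.9) = 1.204
  r = (7 - (3.6)·1.000 - (-0.3)·1.000) / (7.9) = 0.468
Iteration 2:
  p = (11 - (2.7)·1.204 - (-2)·0.468) / (7.7) = 1.128
  q = (-7 - (0.9)·1.338 - (-2)·0.468) / (-4.9) = 1.483
  r = (7 - (3.6)·1.338 - (-0.3)·1.204) / (7.9) = 0.322

(1.128, 1.483, 0.322)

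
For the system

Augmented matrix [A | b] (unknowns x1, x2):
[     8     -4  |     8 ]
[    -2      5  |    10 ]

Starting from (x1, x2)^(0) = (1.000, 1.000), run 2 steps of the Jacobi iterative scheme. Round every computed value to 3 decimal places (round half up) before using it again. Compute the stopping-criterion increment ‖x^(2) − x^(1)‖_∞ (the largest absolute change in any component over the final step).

0.700

Iteration 1:
  x1 = (8 - (-4)·1.000) / (8) = 1.500
  x2 = (10 - (-2)·1.000) / (5) = 2.400
Iteration 2:
  x1 = (8 - (-4)·2.400) / (8) = 2.200
  x2 = (10 - (-2)·1.500) / (5) = 2.600
Change: (0.700, 0.200) → max |·| = 0.700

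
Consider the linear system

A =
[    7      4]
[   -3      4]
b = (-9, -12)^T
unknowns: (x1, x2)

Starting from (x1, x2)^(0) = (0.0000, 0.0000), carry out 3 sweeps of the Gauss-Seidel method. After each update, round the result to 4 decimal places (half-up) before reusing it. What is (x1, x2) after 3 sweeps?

Iteration 1:
  x1 = (-9 - (4)·0.0000) / (7) = -1.2857
  x2 = (-12 - (-3)·-1.2857) / (4) = -3.9643
Iteration 2:
  x1 = (-9 - (4)·-3.9643) / (7) = 0.9796
  x2 = (-12 - (-3)·0.9796) / (4) = -2.2653
Iteration 3:
  x1 = (-9 - (4)·-2.2653) / (7) = 0.0087
  x2 = (-12 - (-3)·0.0087) / (4) = -2.9935

(0.0087, -2.9935)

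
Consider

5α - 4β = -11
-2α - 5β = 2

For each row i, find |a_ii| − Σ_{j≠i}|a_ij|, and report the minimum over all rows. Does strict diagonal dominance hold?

1

row 1: |5| − (4) = 1
row 2: |-5| − (2) = 3
minimum over rows = 1 → strictly diagonally dominant (convergence guaranteed)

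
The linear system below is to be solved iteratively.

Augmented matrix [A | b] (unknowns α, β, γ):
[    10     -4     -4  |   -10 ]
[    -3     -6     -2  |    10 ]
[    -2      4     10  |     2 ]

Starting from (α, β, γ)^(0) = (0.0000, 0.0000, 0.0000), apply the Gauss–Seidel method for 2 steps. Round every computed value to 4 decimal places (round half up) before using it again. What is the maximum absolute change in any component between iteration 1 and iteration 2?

Iteration 1:
  α = (-10 - (-4)·0.0000 - (-4)·0.0000) / (10) = -1.0000
  β = (10 - (-3)·-1.0000 - (-2)·0.0000) / (-6) = -1.1667
  γ = (2 - (-2)·-1.0000 - (4)·-1.1667) / (10) = 0.4667
Iteration 2:
  α = (-10 - (-4)·-1.1667 - (-4)·0.4667) / (10) = -1.2800
  β = (10 - (-3)·-1.2800 - (-2)·0.4667) / (-6) = -1.1822
  γ = (2 - (-2)·-1.2800 - (4)·-1.1822) / (10) = 0.4169
Change: (-0.2800, -0.0155, -0.0498) → max |·| = 0.2800

0.2800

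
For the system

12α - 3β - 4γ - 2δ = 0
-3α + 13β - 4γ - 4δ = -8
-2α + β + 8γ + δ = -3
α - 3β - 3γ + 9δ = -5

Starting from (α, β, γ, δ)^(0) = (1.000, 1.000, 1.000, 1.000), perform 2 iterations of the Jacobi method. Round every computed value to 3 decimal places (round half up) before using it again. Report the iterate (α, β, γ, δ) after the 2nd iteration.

Iteration 1:
  α = (0 - (-3)·1.000 - (-4)·1.000 - (-2)·1.000) / (12) = 0.750
  β = (-8 - (-3)·1.000 - (-4)·1.000 - (-4)·1.000) / (13) = 0.231
  γ = (-3 - (-2)·1.000 - (1)·1.000 - (1)·1.000) / (8) = -0.375
  δ = (-5 - (1)·1.000 - (-3)·1.000 - (-3)·1.000) / (9) = 0.000
Iteration 2:
  α = (0 - (-3)·0.231 - (-4)·-0.375 - (-2)·0.000) / (12) = -0.067
  β = (-8 - (-3)·0.750 - (-4)·-0.375 - (-4)·0.000) / (13) = -0.558
  γ = (-3 - (-2)·0.750 - (1)·0.231 - (1)·0.000) / (8) = -0.216
  δ = (-5 - (1)·0.750 - (-3)·0.231 - (-3)·-0.375) / (9) = -0.687

(-0.067, -0.558, -0.216, -0.687)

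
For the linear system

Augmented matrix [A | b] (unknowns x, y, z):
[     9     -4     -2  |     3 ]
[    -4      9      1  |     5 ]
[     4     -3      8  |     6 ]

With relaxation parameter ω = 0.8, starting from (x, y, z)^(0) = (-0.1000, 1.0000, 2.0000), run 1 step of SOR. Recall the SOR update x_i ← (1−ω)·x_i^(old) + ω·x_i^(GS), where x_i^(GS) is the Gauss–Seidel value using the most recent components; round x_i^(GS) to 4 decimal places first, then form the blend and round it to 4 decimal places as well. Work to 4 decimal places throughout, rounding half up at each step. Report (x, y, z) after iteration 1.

(0.9578, 0.8072, 0.8590)

Iteration 1:
  x: GS value = (3 - (-4)·1.0000 - (-2)·2.0000) / (9) = 1.2222;  x ← (1−ω)·-0.1000 + ω·1.2222 = 0.9578
  y: GS value = (5 - (-4)·0.9578 - (1)·2.0000) / (9) = 0.7590;  y ← (1−ω)·1.0000 + ω·0.7590 = 0.8072
  z: GS value = (6 - (4)·0.9578 - (-3)·0.8072) / (8) = 0.5738;  z ← (1−ω)·2.0000 + ω·0.5738 = 0.8590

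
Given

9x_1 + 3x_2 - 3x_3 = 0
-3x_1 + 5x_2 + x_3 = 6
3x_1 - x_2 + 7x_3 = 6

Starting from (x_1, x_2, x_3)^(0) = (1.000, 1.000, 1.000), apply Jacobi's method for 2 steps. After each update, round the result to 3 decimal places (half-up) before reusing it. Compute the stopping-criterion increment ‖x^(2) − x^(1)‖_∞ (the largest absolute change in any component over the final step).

0.515

Iteration 1:
  x_1 = (0 - (3)·1.000 - (-3)·1.000) / (9) = 0.000
  x_2 = (6 - (-3)·1.000 - (1)·1.000) / (5) = 1.600
  x_3 = (6 - (3)·1.000 - (-1)·1.000) / (7) = 0.571
Iteration 2:
  x_1 = (0 - (3)·1.600 - (-3)·0.571) / (9) = -0.343
  x_2 = (6 - (-3)·0.000 - (1)·0.571) / (5) = 1.086
  x_3 = (6 - (3)·0.000 - (-1)·1.600) / (7) = 1.086
Change: (-0.343, -0.514, 0.515) → max |·| = 0.515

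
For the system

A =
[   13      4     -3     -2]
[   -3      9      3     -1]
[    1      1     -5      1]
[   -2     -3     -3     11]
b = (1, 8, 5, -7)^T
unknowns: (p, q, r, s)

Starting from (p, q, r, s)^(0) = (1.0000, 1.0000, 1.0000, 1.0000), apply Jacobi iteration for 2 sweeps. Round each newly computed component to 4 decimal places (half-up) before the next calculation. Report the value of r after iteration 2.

-0.7511

Iteration 1:
  p = (1 - (4)·1.0000 - (-3)·1.0000 - (-2)·1.0000) / (13) = 0.1538
  q = (8 - (-3)·1.0000 - (3)·1.0000 - (-1)·1.0000) / (9) = 1.0000
  r = (5 - (1)·1.0000 - (1)·1.0000 - (1)·1.0000) / (-5) = -0.4000
  s = (-7 - (-2)·1.0000 - (-3)·1.0000 - (-3)·1.0000) / (11) = 0.0909
Iteration 2:
  p = (1 - (4)·1.0000 - (-3)·-0.4000 - (-2)·0.0909) / (13) = -0.3091
  q = (8 - (-3)·0.1538 - (3)·-0.4000 - (-1)·0.0909) / (9) = 1.0836
  r = (5 - (1)·0.1538 - (1)·1.0000 - (1)·0.0909) / (-5) = -0.7511
  s = (-7 - (-2)·0.1538 - (-3)·1.0000 - (-3)·-0.4000) / (11) = -0.4448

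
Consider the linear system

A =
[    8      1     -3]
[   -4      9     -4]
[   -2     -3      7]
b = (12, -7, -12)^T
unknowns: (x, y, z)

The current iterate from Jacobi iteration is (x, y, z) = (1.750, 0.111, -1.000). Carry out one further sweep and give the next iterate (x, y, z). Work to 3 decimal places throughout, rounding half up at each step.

One sweep:
  x = (12 - (1)·0.111 - (-3)·-1.000) / (8) = 1.111
  y = (-7 - (-4)·1.750 - (-4)·-1.000) / (9) = -0.444
  z = (-12 - (-2)·1.750 - (-3)·0.111) / (7) = -1.167

(1.111, -0.444, -1.167)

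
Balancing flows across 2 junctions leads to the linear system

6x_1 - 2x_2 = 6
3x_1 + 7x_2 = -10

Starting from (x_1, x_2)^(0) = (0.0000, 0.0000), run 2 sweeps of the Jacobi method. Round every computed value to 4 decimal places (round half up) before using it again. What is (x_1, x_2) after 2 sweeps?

(0.5238, -1.8571)

Iteration 1:
  x_1 = (6 - (-2)·0.0000) / (6) = 1.0000
  x_2 = (-10 - (3)·0.0000) / (7) = -1.4286
Iteration 2:
  x_1 = (6 - (-2)·-1.4286) / (6) = 0.5238
  x_2 = (-10 - (3)·1.0000) / (7) = -1.8571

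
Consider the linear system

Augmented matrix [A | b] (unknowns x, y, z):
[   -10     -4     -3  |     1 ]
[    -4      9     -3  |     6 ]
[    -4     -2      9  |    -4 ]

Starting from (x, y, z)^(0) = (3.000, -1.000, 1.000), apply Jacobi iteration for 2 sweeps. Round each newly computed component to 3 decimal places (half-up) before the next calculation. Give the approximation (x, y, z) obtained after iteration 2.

Iteration 1:
  x = (1 - (-4)·-1.000 - (-3)·1.000) / (-10) = 0.000
  y = (6 - (-4)·3.000 - (-3)·1.000) / (9) = 2.333
  z = (-4 - (-4)·3.000 - (-2)·-1.000) / (9) = 0.667
Iteration 2:
  x = (1 - (-4)·2.333 - (-3)·0.667) / (-10) = -1.233
  y = (6 - (-4)·0.000 - (-3)·0.667) / (9) = 0.889
  z = (-4 - (-4)·0.000 - (-2)·2.333) / (9) = 0.074

(-1.233, 0.889, 0.074)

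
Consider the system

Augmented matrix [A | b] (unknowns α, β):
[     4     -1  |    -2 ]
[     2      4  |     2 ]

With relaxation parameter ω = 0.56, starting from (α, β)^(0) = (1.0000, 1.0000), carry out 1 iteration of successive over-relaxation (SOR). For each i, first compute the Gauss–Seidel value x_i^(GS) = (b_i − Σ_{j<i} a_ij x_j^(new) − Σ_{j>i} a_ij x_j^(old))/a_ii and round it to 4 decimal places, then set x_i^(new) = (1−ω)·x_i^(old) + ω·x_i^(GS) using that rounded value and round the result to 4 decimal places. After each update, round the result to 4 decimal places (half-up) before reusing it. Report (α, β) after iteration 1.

Iteration 1:
  α: GS value = (-2 - (-1)·1.0000) / (4) = -0.2500;  α ← (1−ω)·1.0000 + ω·-0.2500 = 0.3000
  β: GS value = (2 - (2)·0.3000) / (4) = 0.3500;  β ← (1−ω)·1.0000 + ω·0.3500 = 0.6360

(0.3000, 0.6360)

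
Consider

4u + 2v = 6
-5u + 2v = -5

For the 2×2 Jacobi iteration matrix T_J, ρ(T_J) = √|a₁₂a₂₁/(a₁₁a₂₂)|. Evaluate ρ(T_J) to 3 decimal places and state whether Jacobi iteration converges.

a₁₂a₂₁/(a₁₁a₂₂) = (2)·(-5) / ((4)·(2)) = -1.250000
ρ = √|-1.250000| = √1.250000 = 1.118
ρ > 1, so Jacobi diverges

1.118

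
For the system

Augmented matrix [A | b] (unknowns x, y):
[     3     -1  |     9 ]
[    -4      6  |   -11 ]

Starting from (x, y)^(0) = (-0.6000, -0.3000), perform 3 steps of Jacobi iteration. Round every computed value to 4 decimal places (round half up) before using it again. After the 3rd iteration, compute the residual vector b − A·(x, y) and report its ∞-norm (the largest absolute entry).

3.1108

Iteration 1:
  x = (9 - (-1)·-0.3000) / (3) = 2.9000
  y = (-11 - (-4)·-0.6000) / (6) = -2.2333
Iteration 2:
  x = (9 - (-1)·-2.2333) / (3) = 2.2556
  y = (-11 - (-4)·2.9000) / (6) = 0.1000
Iteration 3:
  x = (9 - (-1)·0.1000) / (3) = 3.0333
  y = (-11 - (-4)·2.2556) / (6) = -0.3296
Residual b − A·x = (-0.4295, 3.1108); ∞-norm = 3.1108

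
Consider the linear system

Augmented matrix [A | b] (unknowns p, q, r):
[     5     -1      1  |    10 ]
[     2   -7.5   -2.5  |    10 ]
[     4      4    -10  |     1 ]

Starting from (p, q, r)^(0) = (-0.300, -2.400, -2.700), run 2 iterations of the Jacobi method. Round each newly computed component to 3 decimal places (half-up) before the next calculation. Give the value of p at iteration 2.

Iteration 1:
  p = (10 - (-1)·-2.400 - (1)·-2.700) / (5) = 2.060
  q = (10 - (2)·-0.300 - (-2.5)·-2.700) / (-7.5) = -0.513
  r = (1 - (4)·-0.300 - (4)·-2.400) / (-10) = -1.180
Iteration 2:
  p = (10 - (-1)·-0.513 - (1)·-1.180) / (5) = 2.133
  q = (10 - (2)·2.060 - (-2.5)·-1.180) / (-7.5) = -0.391
  r = (1 - (4)·2.060 - (4)·-0.513) / (-10) = 0.519

2.133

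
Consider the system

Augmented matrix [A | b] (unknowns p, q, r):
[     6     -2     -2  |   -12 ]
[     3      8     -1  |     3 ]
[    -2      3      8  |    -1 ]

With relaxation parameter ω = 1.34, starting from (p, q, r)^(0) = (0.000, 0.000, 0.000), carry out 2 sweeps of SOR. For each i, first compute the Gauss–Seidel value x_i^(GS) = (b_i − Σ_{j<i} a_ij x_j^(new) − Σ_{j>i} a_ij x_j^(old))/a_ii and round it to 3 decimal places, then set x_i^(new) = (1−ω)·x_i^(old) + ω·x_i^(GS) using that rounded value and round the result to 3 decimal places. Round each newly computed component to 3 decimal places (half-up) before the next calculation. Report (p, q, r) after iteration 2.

(-1.833, 0.461, -0.335)

Iteration 1:
  p: GS value = (-12 - (-2)·0.000 - (-2)·0.000) / (6) = -2.000;  p ← (1−ω)·0.000 + ω·-2.000 = -2.680
  q: GS value = (3 - (3)·-2.680 - (-1)·0.000) / (8) = 1.380;  q ← (1−ω)·0.000 + ω·1.380 = 1.849
  r: GS value = (-1 - (-2)·-2.680 - (3)·1.849) / (8) = -1.488;  r ← (1−ω)·0.000 + ω·-1.488 = -1.994
Iteration 2:
  p: GS value = (-12 - (-2)·1.849 - (-2)·-1.994) / (6) = -2.048;  p ← (1−ω)·-2.680 + ω·-2.048 = -1.833
  q: GS value = (3 - (3)·-1.833 - (-1)·-1.994) / (8) = 0.813;  q ← (1−ω)·1.849 + ω·0.813 = 0.461
  r: GS value = (-1 - (-2)·-1.833 - (3)·0.461) / (8) = -0.756;  r ← (1−ω)·-1.994 + ω·-0.756 = -0.335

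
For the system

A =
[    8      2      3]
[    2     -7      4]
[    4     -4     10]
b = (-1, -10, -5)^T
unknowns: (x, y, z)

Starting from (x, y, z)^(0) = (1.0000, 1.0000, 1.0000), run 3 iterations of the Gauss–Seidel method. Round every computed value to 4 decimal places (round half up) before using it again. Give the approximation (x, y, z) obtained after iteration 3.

Iteration 1:
  x = (-1 - (2)·1.0000 - (3)·1.0000) / (8) = -0.7500
  y = (-10 - (2)·-0.7500 - (4)·1.0000) / (-7) = 1.7857
  z = (-5 - (4)·-0.7500 - (-4)·1.7857) / (10) = 0.5143
Iteration 2:
  x = (-1 - (2)·1.7857 - (3)·0.5143) / (8) = -0.7643
  y = (-10 - (2)·-0.7643 - (4)·0.5143) / (-7) = 1.5041
  z = (-5 - (4)·-0.7643 - (-4)·1.5041) / (10) = 0.4074
Iteration 3:
  x = (-1 - (2)·1.5041 - (3)·0.4074) / (8) = -0.6538
  y = (-10 - (2)·-0.6538 - (4)·0.4074) / (-7) = 1.4746
  z = (-5 - (4)·-0.6538 - (-4)·1.4746) / (10) = 0.3514

(-0.6538, 1.4746, 0.3514)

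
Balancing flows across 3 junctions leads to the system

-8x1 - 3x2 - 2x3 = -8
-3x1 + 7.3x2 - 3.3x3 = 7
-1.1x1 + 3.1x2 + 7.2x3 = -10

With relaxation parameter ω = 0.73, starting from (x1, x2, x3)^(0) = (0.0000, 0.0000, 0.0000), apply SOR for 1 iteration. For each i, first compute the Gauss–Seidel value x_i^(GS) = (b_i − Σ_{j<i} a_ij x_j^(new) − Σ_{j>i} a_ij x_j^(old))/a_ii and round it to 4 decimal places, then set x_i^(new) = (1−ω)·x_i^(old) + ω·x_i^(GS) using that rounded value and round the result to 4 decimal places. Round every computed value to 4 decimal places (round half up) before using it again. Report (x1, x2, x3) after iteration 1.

(0.7300, 0.9190, -1.2213)

Iteration 1:
  x1: GS value = (-8 - (-3)·0.0000 - (-2)·0.0000) / (-8) = 1.0000;  x1 ← (1−ω)·0.0000 + ω·1.0000 = 0.7300
  x2: GS value = (7 - (-3)·0.7300 - (-3.3)·0.0000) / (7.3) = 1.2589;  x2 ← (1−ω)·0.0000 + ω·1.2589 = 0.9190
  x3: GS value = (-10 - (-1.1)·0.7300 - (3.1)·0.9190) / (7.2) = -1.6730;  x3 ← (1−ω)·0.0000 + ω·-1.6730 = -1.2213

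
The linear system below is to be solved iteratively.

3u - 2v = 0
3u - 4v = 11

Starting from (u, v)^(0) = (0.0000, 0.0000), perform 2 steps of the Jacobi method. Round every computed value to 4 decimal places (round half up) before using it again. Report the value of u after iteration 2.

Iteration 1:
  u = (0 - (-2)·0.0000) / (3) = 0.0000
  v = (11 - (3)·0.0000) / (-4) = -2.7500
Iteration 2:
  u = (0 - (-2)·-2.7500) / (3) = -1.8333
  v = (11 - (3)·0.0000) / (-4) = -2.7500

-1.8333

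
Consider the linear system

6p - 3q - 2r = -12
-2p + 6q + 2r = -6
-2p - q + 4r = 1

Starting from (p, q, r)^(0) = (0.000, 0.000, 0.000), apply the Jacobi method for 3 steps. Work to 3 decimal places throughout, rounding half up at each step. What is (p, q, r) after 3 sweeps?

Iteration 1:
  p = (-12 - (-3)·0.000 - (-2)·0.000) / (6) = -2.000
  q = (-6 - (-2)·0.000 - (2)·0.000) / (6) = -1.000
  r = (1 - (-2)·0.000 - (-1)·0.000) / (4) = 0.250
Iteration 2:
  p = (-12 - (-3)·-1.000 - (-2)·0.250) / (6) = -2.417
  q = (-6 - (-2)·-2.000 - (2)·0.250) / (6) = -1.750
  r = (1 - (-2)·-2.000 - (-1)·-1.000) / (4) = -1.000
Iteration 3:
  p = (-12 - (-3)·-1.750 - (-2)·-1.000) / (6) = -3.208
  q = (-6 - (-2)·-2.417 - (2)·-1.000) / (6) = -1.472
  r = (1 - (-2)·-2.417 - (-1)·-1.750) / (4) = -1.396

(-3.208, -1.472, -1.396)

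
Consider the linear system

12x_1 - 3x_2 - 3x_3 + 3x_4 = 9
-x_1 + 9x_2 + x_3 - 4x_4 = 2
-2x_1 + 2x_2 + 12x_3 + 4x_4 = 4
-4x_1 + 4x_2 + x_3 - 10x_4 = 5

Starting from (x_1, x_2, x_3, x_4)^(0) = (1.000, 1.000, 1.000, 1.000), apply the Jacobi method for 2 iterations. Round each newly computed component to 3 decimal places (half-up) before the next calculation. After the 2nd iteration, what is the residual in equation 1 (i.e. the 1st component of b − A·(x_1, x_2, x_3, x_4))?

0.729

Iteration 1:
  x_1 = (9 - (-3)·1.000 - (-3)·1.000 - (3)·1.000) / (12) = 1.000
  x_2 = (2 - (-1)·1.000 - (1)·1.000 - (-4)·1.000) / (9) = 0.667
  x_3 = (4 - (-2)·1.000 - (2)·1.000 - (4)·1.000) / (12) = 0.000
  x_4 = (5 - (-4)·1.000 - (4)·1.000 - (1)·1.000) / (-10) = -0.400
Iteration 2:
  x_1 = (9 - (-3)·0.667 - (-3)·0.000 - (3)·-0.400) / (12) = 1.017
  x_2 = (2 - (-1)·1.000 - (1)·0.000 - (-4)·-0.400) / (9) = 0.156
  x_3 = (4 - (-2)·1.000 - (2)·0.667 - (4)·-0.400) / (12) = 0.522
  x_4 = (5 - (-4)·1.000 - (4)·0.667 - (1)·0.000) / (-10) = -0.633
Residual b − A·x = (0.729, -1.441, 1.990, 1.592)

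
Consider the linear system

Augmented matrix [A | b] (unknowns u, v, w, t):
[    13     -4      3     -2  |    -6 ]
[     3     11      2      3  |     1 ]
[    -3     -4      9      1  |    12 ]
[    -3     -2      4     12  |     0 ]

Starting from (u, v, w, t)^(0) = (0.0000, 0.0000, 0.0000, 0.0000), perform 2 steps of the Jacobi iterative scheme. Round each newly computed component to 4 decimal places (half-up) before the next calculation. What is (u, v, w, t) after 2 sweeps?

Iteration 1:
  u = (-6 - (-4)·0.0000 - (3)·0.0000 - (-2)·0.0000) / (13) = -0.4615
  v = (1 - (3)·0.0000 - (2)·0.0000 - (3)·0.0000) / (11) = 0.0909
  w = (12 - (-3)·0.0000 - (-4)·0.0000 - (1)·0.0000) / (9) = 1.3333
  t = (0 - (-3)·0.0000 - (-2)·0.0000 - (4)·0.0000) / (12) = 0.0000
Iteration 2:
  u = (-6 - (-4)·0.0909 - (3)·1.3333 - (-2)·0.0000) / (13) = -0.7413
  v = (1 - (3)·-0.4615 - (2)·1.3333 - (3)·0.0000) / (11) = -0.0256
  w = (12 - (-3)·-0.4615 - (-4)·0.0909 - (1)·0.0000) / (9) = 1.2199
  t = (0 - (-3)·-0.4615 - (-2)·0.0909 - (4)·1.3333) / (12) = -0.5447

(-0.7413, -0.0256, 1.2199, -0.5447)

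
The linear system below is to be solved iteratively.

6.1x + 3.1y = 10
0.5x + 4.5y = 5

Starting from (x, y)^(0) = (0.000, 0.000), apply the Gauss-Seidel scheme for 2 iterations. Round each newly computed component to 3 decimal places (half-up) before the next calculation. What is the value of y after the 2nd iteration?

Iteration 1:
  x = (10 - (3.1)·0.000) / (6.1) = 1.639
  y = (5 - (0.5)·1.639) / (4.5) = 0.929
Iteration 2:
  x = (10 - (3.1)·0.929) / (6.1) = 1.167
  y = (5 - (0.5)·1.167) / (4.5) = 0.981

0.981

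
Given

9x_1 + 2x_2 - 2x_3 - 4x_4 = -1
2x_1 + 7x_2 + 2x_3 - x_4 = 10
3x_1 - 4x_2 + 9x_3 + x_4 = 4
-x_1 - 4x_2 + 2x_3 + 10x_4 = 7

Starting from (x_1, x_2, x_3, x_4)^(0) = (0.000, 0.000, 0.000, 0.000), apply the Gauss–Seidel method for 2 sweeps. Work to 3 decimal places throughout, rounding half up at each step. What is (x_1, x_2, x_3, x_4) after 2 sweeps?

Iteration 1:
  x_1 = (-1 - (2)·0.000 - (-2)·0.000 - (-4)·0.000) / (9) = -0.111
  x_2 = (10 - (2)·-0.111 - (2)·0.000 - (-1)·0.000) / (7) = 1.460
  x_3 = (4 - (3)·-0.111 - (-4)·1.460 - (1)·0.000) / (9) = 1.130
  x_4 = (7 - (-1)·-0.111 - (-4)·1.460 - (2)·1.130) / (10) = 1.047
Iteration 2:
  x_1 = (-1 - (2)·1.460 - (-2)·1.130 - (-4)·1.047) / (9) = 0.281
  x_2 = (10 - (2)·0.281 - (2)·1.130 - (-1)·1.047) / (7) = 1.175
  x_3 = (4 - (3)·0.281 - (-4)·1.175 - (1)·1.047) / (9) = 0.757
  x_4 = (7 - (-1)·0.281 - (-4)·1.175 - (2)·0.757) / (10) = 1.047

(0.281, 1.175, 0.757, 1.047)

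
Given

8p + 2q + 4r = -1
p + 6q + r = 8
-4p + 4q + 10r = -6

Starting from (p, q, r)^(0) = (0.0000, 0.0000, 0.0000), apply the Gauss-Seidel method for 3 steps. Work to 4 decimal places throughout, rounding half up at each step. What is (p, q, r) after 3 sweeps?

Iteration 1:
  p = (-1 - (2)·0.0000 - (4)·0.0000) / (8) = -0.1250
  q = (8 - (1)·-0.1250 - (1)·0.0000) / (6) = 1.3542
  r = (-6 - (-4)·-0.1250 - (4)·1.3542) / (10) = -1.1917
Iteration 2:
  p = (-1 - (2)·1.3542 - (4)·-1.1917) / (8) = 0.1323
  q = (8 - (1)·0.1323 - (1)·-1.1917) / (6) = 1.5099
  r = (-6 - (-4)·0.1323 - (4)·1.5099) / (10) = -1.1510
Iteration 3:
  p = (-1 - (2)·1.5099 - (4)·-1.1510) / (8) = 0.0730
  q = (8 - (1)·0.0730 - (1)·-1.1510) / (6) = 1.5130
  r = (-6 - (-4)·0.0730 - (4)·1.5130) / (10) = -1.1760

(0.0730, 1.5130, -1.1760)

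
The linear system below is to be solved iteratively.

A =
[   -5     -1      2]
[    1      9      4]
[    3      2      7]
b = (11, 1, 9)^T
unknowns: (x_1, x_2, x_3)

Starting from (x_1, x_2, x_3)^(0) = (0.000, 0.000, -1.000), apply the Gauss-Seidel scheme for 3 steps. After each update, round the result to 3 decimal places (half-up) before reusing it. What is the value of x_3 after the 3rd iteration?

2.005

Iteration 1:
  x_1 = (11 - (-1)·0.000 - (2)·-1.000) / (-5) = -2.600
  x_2 = (1 - (1)·-2.600 - (4)·-1.000) / (9) = 0.844
  x_3 = (9 - (3)·-2.600 - (2)·0.844) / (7) = 2.159
Iteration 2:
  x_1 = (11 - (-1)·0.844 - (2)·2.159) / (-5) = -1.505
  x_2 = (1 - (1)·-1.505 - (4)·2.159) / (9) = -0.681
  x_3 = (9 - (3)·-1.505 - (2)·-0.681) / (7) = 2.125
Iteration 3:
  x_1 = (11 - (-1)·-0.681 - (2)·2.125) / (-5) = -1.214
  x_2 = (1 - (1)·-1.214 - (4)·2.125) / (9) = -0.698
  x_3 = (9 - (3)·-1.214 - (2)·-0.698) / (7) = 2.005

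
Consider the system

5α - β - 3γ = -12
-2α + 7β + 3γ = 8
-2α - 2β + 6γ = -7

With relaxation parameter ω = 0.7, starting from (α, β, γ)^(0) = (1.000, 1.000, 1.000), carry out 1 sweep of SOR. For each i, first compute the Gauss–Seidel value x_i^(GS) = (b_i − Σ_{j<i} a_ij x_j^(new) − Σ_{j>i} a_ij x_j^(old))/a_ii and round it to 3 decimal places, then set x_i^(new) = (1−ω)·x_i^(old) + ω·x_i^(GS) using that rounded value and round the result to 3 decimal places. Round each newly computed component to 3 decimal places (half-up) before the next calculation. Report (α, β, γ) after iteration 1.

Iteration 1:
  α: GS value = (-12 - (-1)·1.000 - (-3)·1.000) / (5) = -1.600;  α ← (1−ω)·1.000 + ω·-1.600 = -0.820
  β: GS value = (8 - (-2)·-0.820 - (3)·1.000) / (7) = 0.480;  β ← (1−ω)·1.000 + ω·0.480 = 0.636
  γ: GS value = (-7 - (-2)·-0.820 - (-2)·0.636) / (6) = -1.228;  γ ← (1−ω)·1.000 + ω·-1.228 = -0.560

(-0.820, 0.636, -0.560)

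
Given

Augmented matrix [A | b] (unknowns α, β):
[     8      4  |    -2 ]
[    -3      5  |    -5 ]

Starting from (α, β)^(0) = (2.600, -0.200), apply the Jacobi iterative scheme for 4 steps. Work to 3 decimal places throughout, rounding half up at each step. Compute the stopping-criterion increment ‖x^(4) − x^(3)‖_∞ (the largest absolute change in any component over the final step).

Iteration 1:
  α = (-2 - (4)·-0.200) / (8) = -0.150
  β = (-5 - (-3)·2.600) / (5) = 0.560
Iteration 2:
  α = (-2 - (4)·0.560) / (8) = -0.530
  β = (-5 - (-3)·-0.150) / (5) = -1.090
Iteration 3:
  α = (-2 - (4)·-1.090) / (8) = 0.295
  β = (-5 - (-3)·-0.530) / (5) = -1.318
Iteration 4:
  α = (-2 - (4)·-1.318) / (8) = 0.409
  β = (-5 - (-3)·0.295) / (5) = -0.823
Change: (0.114, 0.495) → max |·| = 0.495

0.495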